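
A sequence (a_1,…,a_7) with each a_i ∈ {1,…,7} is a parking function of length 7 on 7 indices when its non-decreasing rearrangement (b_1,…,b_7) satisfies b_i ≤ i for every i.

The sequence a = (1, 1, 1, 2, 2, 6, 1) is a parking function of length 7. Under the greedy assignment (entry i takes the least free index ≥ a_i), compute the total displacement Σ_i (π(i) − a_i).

Σπ = 7·8/2 = 28 (π permutes [7]); Σa = 1+1+1+2+2+6+1 = 14; disp = 28−14 = 14.

14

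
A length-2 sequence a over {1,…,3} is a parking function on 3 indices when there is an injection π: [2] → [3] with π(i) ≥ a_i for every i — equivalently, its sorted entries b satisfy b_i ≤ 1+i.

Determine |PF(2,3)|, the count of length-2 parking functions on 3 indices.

8

|PF(2,3)| = (4−2)·4^(2−1) = 2×4 = 8 (Konheim–Weiss)
One tuple (1,3) → sorted (1,3): b_i ≤ 1+i ∀i, a PF.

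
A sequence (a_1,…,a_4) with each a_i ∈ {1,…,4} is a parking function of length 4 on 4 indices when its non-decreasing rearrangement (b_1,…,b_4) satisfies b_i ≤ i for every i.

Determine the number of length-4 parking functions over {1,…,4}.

|PF(4,4)| = (4−4+1)·(4+1)^(4−1) = 1 · 125 = 125 (Pollak)
E.g. (1,2,1,3) → sorted (1,1,2,3): b_i ≤ i ∀i, a PF.

125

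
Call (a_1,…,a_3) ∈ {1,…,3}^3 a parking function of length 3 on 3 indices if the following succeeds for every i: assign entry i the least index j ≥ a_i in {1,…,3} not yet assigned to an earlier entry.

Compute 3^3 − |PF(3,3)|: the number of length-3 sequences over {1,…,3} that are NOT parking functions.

11

|PF| = (3−3+1)·(3+1)^(3−1) = 1·16 = 16 [KW]
E.g. (2,3,3) → sorted (2,3,3): b_1=2>1, not a PF.
So 27 − 16 = 11 fail.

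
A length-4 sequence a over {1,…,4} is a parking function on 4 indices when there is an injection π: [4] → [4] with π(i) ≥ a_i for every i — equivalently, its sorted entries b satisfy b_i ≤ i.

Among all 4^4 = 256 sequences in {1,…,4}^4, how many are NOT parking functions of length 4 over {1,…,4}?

|PF(4,4)| = (5−4)·5^(4−1) = 1·125 = 125 [KW]
Example (4,3,4,3) → sorted (3,3,4,4): b_1=3>1, not a PF.
4^4 − 125 = 256 − 125 = 131

131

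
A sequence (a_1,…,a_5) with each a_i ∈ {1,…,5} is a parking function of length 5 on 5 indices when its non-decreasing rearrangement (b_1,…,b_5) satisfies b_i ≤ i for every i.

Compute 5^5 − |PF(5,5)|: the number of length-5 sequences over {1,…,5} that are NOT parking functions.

|PF| = (5−5+1)·(5+1)^(5−1) = 1×1296 = 1296
Check (3,3,4,5,5) → sorted (3,3,4,5,5): b_1=3>1, not a PF.
Total 3125; non-PF = 3125−1296 = 1829

1829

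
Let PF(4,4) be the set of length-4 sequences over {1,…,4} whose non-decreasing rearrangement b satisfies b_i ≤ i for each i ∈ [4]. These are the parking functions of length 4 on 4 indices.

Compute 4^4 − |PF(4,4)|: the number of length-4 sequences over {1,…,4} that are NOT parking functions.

#PF = (4−4+1)·(4+1)^(4−1) = 1×125 = 125 [KW]
Example (2,4,4,1) → sorted (1,2,4,4): b_3=4>3, not a PF.
Total 256; non-PF = 256−125 = 131

131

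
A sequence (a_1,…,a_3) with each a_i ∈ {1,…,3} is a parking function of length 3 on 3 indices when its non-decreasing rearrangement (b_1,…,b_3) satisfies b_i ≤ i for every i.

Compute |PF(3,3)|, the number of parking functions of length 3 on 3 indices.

|PF| = (3+1−3)·(3+1)^{3−1} = 1×16 = 16
Check (3,1,1) → sorted (1,1,3): b_i ≤ i ∀i, a PF.

16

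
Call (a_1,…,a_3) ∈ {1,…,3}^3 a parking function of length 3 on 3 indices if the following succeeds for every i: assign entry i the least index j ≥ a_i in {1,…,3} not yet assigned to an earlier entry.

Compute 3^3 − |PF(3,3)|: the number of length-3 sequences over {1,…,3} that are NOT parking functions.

#PF = (3−3+1)·(3+1)^(3−1) = 1·16 = 16 (Pollak)
One tuple (3,2,3) → sorted (2,3,3): b_1=2>1, not a PF.
3^3 − 16 = 27 − 16 = 11

11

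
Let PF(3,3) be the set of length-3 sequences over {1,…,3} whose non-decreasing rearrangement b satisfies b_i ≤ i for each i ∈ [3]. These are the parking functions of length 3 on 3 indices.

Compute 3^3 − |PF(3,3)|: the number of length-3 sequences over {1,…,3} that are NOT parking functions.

11

|PF(3,3)| = (4−3)·4^(3−1) = 1×16 = 16 [KW]
E.g. (3,2,3) → sorted (2,3,3): b_1=2>1, not a PF.
So 27 − 16 = 11 fail.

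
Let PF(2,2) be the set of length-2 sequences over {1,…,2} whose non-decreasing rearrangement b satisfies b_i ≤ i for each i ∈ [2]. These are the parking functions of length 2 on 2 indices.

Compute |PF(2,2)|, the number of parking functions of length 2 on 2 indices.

3

Count = (3−2)·3^(2−1) = 1 · 3 = 3 (Pollak)
Check (1,2) → sorted (1,2): b_i ≤ i ∀i, a PF.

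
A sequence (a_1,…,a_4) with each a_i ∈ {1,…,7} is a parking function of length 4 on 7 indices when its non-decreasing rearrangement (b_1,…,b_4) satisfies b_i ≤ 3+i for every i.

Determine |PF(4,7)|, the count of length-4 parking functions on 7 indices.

|PF(4,7)| = (7−4+1)·(7+1)^(4−1) = 4 · 512 = 2048 [KW]
Example (4,6,1,7) → sorted (1,4,6,7): b_i ≤ 3+i ∀i, a PF.

2048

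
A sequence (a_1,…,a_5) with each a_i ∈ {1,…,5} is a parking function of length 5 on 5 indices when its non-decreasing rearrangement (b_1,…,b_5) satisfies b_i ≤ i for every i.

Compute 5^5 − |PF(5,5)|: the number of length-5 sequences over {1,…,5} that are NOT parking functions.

1829

|PF(5,5)| = 1·6^4 = 1×1296 = 1296
E.g. (5,4,4,1,4) → sorted (1,4,4,4,5): b_2=4>2, not a PF.
Total 3125; non-PF = 3125−1296 = 1829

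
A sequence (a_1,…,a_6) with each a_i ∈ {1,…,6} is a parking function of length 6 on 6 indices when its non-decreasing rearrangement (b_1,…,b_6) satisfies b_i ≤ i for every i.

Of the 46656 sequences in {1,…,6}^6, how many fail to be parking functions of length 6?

#PF = 1·7^5 = 1·16807 = 16807 (Konheim–Weiss)
Check (5,3,2,1,5,5) → sorted (1,2,3,5,5,5): b_4=5>4, not a PF.
6^6 − 16807 = 46656 − 16807 = 29849

29849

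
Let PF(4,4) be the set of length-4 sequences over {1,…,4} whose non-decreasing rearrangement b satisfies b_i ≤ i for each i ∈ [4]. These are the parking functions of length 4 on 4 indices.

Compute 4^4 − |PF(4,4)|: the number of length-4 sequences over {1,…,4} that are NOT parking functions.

#PF = 1·5^3 = 1·125 = 125 (Pollak)
One tuple (4,4,3,4) → sorted (3,4,4,4): b_1=3>1, not a PF.
4^4 − 125 = 256 − 125 = 131

131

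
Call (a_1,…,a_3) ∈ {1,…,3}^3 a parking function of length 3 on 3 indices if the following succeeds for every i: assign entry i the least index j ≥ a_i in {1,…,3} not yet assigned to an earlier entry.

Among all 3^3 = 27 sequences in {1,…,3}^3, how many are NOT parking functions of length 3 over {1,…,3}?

Count = 1·4^2 = 1 · 16 = 16 (Pollak)
Example (1,3,3) → sorted (1,3,3): b_2=3>2, not a PF.
Total 27; non-PF = 27−16 = 11

11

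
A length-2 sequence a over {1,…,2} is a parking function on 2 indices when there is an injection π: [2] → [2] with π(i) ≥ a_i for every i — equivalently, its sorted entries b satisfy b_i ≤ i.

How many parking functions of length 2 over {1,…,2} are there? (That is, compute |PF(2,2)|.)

#PF = 1·3^1 = 1×3 = 3 (Pollak)
E.g. (1,2) → sorted (1,2): b_i ≤ i ∀i, a PF.

3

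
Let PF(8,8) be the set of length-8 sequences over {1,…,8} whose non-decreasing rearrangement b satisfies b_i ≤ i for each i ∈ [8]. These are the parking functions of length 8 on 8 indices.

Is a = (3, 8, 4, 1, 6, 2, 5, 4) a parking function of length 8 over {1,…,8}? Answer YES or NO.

YES

Order a: b = (1, 2, 3, 4, 4, 5, 6, 8).
  b_1=1 ≤ 1
  b_2=2 ≤ 2
  b_3=3 ≤ 3
  b_4=4 ≤ 4
  b_5=4 ≤ 5
  b_6=5 ≤ 6
  b_7=6 ≤ 7
  b_8=8 ≤ 8
All bounds hold ⇒ YES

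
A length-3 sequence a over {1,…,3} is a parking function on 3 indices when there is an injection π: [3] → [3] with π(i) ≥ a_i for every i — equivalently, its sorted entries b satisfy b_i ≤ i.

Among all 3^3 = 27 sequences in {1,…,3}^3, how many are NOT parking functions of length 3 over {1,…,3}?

|PF| = (3−3+1)·(3+1)^(3−1) = 1·16 = 16 (Konheim–Weiss)
E.g. (2,2,3) → sorted (2,2,3): b_1=2>1, not a PF.
So 27 − 16 = 11 fail.

11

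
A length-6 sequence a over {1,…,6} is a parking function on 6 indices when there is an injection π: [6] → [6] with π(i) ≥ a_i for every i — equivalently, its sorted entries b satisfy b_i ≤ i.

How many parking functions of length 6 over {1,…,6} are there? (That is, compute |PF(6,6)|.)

Count = 1·7^5 = 1×16807 = 16807 (Pollak)
One tuple (3,1,2,3,3,5) → sorted (1,2,3,3,3,5): b_i ≤ i ∀i, a PF.

16807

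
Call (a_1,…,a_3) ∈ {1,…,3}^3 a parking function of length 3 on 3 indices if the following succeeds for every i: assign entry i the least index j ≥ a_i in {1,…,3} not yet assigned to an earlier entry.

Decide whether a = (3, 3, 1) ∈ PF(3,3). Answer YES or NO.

Order a: b = (1, 3, 3).
  b_1=1 ≤ 1
  b_2=3 > 2
  fails at i=2 ⇒ NO

NO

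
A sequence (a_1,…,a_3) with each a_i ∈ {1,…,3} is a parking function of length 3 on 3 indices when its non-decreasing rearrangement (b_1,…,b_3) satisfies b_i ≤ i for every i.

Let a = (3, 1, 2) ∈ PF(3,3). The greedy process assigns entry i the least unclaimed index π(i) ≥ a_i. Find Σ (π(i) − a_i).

0

Σπ = 6 ({1..3} each once); Σa = 3+1+2 = 6; disp = 6−6 = 0.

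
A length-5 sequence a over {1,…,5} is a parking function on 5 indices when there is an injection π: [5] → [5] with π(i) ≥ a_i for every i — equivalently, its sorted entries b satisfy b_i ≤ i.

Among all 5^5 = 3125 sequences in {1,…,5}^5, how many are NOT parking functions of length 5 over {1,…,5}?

|PF(5,5)| = (5−5+1)·(5+1)^(5−1) = 1·1296 = 1296 [KW]
One tuple (3,1,5,5,4) → sorted (1,3,4,5,5): b_2=3>2, not a PF.
Total 3125; non-PF = 3125−1296 = 1829

1829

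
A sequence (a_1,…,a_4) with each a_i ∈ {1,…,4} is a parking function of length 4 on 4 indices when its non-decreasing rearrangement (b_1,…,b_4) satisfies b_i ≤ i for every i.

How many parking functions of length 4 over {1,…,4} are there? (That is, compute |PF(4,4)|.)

#PF = (5−4)·5^(4−1) = 1·125 = 125 (Konheim–Weiss)
One tuple (4,1,1,2) → sorted (1,1,2,4): b_i ≤ i ∀i, a PF.

125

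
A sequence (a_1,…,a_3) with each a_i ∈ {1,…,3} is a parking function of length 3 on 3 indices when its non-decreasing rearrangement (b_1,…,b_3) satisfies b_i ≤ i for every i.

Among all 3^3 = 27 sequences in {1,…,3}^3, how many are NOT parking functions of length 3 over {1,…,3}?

11

|PF| = (4−3)·4^(3−1) = 1×16 = 16 [KW]
One tuple (1,3,3) → sorted (1,3,3): b_2=3>2, not a PF.
So 27 − 16 = 11 fail.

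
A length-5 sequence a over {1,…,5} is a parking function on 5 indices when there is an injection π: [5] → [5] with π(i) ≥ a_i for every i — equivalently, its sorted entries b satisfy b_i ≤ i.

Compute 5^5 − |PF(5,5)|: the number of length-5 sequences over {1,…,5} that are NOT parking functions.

1829

|PF| = (5+1−5)·(5+1)^{5−1} = 1 · 1296 = 1296 [KW]
One tuple (5,5,5,1,1) → sorted (1,1,5,5,5): b_3=5>3, not a PF.
So 3125 − 1296 = 1829 fail.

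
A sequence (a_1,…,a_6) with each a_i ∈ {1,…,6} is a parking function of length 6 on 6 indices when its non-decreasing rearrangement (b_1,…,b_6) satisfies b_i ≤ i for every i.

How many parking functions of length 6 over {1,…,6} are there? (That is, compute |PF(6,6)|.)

16807

|PF(6,6)| = (7−6)·7^(6−1) = 1×16807 = 16807 (Pollak)
Check (2,5,1,4,3,5) → sorted (1,2,3,4,5,5): b_i ≤ i ∀i, a PF.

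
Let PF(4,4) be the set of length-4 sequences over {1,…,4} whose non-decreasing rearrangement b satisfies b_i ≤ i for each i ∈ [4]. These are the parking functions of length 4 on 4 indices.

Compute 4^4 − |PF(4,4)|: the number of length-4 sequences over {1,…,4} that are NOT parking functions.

|PF(4,4)| = (5−4)·5^(4−1) = 1×125 = 125 (Konheim–Weiss)
E.g. (2,3,2,3) → sorted (2,2,3,3): b_1=2>1, not a PF.
4^4 − 125 = 256 − 125 = 131

131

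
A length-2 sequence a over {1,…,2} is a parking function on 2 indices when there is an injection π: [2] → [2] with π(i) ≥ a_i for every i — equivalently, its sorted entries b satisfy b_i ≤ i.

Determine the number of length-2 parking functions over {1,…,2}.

#PF = (2+1−2)·(2+1)^{2−1} = 1·3 = 3 [KW]
One tuple (1,2) → sorted (1,2): b_i ≤ i ∀i, a PF.

3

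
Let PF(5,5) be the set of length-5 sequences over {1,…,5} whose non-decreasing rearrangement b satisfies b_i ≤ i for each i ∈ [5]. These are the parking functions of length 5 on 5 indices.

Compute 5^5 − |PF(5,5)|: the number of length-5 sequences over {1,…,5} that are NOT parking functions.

1829

Count = 1·6^4 = 1×1296 = 1296 (Konheim–Weiss)
Check (4,4,2,3,2) → sorted (2,2,3,4,4): b_1=2>1, not a PF.
So 3125 − 1296 = 1829 fail.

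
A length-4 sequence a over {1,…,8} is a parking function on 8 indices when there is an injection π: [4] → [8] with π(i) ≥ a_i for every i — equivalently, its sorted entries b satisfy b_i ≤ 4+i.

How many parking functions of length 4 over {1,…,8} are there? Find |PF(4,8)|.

3645

Count = (8+1−4)·(8+1)^{4−1} = 5·729 = 3645 [KW]
Example (5,5,5,3) → sorted (3,5,5,5): b_i ≤ 4+i ∀i, a PF.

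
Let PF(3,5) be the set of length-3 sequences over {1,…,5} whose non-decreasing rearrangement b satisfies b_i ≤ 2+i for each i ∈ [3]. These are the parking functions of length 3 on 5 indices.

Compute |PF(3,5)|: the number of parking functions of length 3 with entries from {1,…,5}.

108

#PF = 3·6^2 = 3×36 = 108 (Pollak)
E.g. (4,3,2) → sorted (2,3,4): b_i ≤ 2+i ∀i, a PF.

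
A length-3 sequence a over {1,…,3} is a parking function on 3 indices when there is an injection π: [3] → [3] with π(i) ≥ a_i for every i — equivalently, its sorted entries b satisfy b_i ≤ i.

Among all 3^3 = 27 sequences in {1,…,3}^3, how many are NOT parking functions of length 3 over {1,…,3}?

11

#PF = (3−3+1)·(3+1)^(3−1) = 1 · 16 = 16 [KW]
Check (2,2,2) → sorted (2,2,2): b_1=2>1, not a PF.
So 27 − 16 = 11 fail.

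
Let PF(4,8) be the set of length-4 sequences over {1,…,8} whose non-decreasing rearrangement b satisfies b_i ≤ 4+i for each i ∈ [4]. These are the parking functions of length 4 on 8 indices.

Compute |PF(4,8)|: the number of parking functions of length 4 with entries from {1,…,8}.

3645

#PF = (8−4+1)·(8+1)^(4−1) = 5 · 729 = 3645 (Pollak)
E.g. (4,1,1,8) → sorted (1,1,4,8): b_i ≤ 4+i ∀i, a PF.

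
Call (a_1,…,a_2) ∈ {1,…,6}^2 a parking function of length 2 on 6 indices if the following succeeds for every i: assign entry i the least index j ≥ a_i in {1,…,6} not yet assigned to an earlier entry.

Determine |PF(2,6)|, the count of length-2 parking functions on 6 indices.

35

|PF(2,6)| = (6−2+1)·(6+1)^(2−1) = 5×7 = 35
E.g. (6,5) → sorted (5,6): b_i ≤ 4+i ∀i, a PF.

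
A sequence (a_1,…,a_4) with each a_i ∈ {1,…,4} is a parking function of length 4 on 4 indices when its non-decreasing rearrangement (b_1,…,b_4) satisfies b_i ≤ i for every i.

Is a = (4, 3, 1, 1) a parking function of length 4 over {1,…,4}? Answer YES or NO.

Sorted: b = (1, 1, 3, 4).
  b_1=1 ≤ 1
  b_2=1 ≤ 2
  b_3=3 ≤ 3
  b_4=4 ≤ 4
All bounds hold ⇒ YES

YES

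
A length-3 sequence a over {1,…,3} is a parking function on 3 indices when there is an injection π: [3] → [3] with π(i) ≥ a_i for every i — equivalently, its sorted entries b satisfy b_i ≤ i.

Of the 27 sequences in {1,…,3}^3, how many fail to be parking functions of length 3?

Count = 1·4^2 = 1·16 = 16 (Pollak)
One tuple (2,3,2) → sorted (2,2,3): b_1=2>1, not a PF.
3^3 − 16 = 27 − 16 = 11

11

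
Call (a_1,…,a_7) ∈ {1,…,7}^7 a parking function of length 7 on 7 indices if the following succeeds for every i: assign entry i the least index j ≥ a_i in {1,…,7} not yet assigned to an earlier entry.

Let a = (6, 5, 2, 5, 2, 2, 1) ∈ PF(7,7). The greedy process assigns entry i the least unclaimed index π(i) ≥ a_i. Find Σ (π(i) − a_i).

Σπ(i) = 1+…+7 = 28; Σa = 6+5+2+5+2+2+1 = 23; disp = 28−23 = 5.

5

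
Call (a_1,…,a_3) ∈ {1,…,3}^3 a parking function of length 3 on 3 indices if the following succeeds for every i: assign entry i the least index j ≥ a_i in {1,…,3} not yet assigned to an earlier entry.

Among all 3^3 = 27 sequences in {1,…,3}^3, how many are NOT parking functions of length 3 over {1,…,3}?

11

Count = (4−3)·4^(3−1) = 1·16 = 16 (Pollak)
One tuple (2,2,3) → sorted (2,2,3): b_1=2>1, not a PF.
So 27 − 16 = 11 fail.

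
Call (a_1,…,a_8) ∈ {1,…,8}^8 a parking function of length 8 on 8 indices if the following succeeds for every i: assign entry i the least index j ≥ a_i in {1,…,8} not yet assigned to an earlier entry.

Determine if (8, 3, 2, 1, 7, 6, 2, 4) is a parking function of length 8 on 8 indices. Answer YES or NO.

Order a: b = (1, 2, 2, 3, 4, 6, 7, 8).
  b_1=1 ≤ 1
  b_2=2 ≤ 2
  b_3=2 ≤ 3
  b_4=3 ≤ 4
  b_5=4 ≤ 5
  b_6=6 ≤ 6
  b_7=7 ≤ 7
  b_8=8 ≤ 8
All bounds hold ⇒ YES

YES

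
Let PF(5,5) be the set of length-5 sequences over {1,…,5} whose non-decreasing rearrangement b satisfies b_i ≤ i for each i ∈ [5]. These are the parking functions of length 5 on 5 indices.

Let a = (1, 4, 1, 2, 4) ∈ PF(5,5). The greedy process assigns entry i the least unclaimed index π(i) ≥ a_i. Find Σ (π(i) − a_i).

Σπ = 15 ({1..5} each once); Σa = 1+4+1+2+4 = 12; disp = 15−12 = 3.

3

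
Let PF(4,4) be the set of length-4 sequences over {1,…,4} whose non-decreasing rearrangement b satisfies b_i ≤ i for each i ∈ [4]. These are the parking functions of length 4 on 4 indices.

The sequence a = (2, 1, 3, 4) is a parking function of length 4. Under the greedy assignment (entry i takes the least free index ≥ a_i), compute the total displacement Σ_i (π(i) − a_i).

Σπ(i) = 1+…+4 = 10; Σa = 2+1+3+4 = 10; disp = 10−10 = 0.

0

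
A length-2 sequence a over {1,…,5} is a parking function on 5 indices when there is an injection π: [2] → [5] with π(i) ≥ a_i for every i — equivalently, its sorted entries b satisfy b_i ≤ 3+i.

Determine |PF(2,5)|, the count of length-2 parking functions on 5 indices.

24

Count = 4·6^1 = 4·6 = 24 [KW]
One tuple (3,1) → sorted (1,3): b_i ≤ 3+i ∀i, a PF.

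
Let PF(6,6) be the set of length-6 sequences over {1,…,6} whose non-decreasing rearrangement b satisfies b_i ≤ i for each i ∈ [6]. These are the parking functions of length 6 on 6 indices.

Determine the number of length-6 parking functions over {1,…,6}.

16807

#PF = 1·7^5 = 1·16807 = 16807 (Konheim–Weiss)
E.g. (1,6,2,1,4,4) → sorted (1,1,2,4,4,6): b_i ≤ i ∀i, a PF.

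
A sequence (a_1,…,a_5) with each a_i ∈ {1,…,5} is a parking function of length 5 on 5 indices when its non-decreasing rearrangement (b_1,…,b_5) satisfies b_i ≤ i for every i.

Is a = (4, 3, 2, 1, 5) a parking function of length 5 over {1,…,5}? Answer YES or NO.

Sorted: b = (1, 2, 3, 4, 5).
  b_1=1 ≤ 1
  b_2=2 ≤ 2
  b_3=3 ≤ 3
  b_4=4 ≤ 4
  b_5=5 ≤ 5
All bounds hold ⇒ YES

YES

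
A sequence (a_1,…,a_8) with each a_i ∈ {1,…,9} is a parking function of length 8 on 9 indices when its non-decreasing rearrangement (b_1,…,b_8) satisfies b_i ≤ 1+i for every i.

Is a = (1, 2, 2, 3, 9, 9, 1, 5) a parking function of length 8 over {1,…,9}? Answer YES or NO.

Rearranged: b = (1, 1, 2, 2, 3, 5, 9, 9).
  b_1=1 ≤ 2
  b_2=1 ≤ 3
  b_3=2 ≤ 4
  b_4=2 ≤ 5
  b_5=3 ≤ 6
  b_6=5 ≤ 7
  b_7=9 > 8
  fails at i=7 ⇒ NO

NO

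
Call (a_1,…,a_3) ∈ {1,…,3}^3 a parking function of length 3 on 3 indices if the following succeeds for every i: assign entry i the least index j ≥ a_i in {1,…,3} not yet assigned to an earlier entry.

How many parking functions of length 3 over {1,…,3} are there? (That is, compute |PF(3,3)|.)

|PF(3,3)| = (4−3)·4^(3−1) = 1×16 = 16
E.g. (2,2,1) → sorted (1,2,2): b_i ≤ i ∀i, a PF.

16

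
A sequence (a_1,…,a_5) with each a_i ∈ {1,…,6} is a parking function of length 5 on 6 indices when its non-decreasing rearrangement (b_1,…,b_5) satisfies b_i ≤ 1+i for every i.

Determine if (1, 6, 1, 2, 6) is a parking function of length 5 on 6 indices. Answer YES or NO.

Order a: b = (1, 1, 2, 6, 6).
  b_1=1 ≤ 2
  b_2=1 ≤ 3
  b_3=2 ≤ 4
  b_4=6 > 5
  fails at i=4 ⇒ NO

NO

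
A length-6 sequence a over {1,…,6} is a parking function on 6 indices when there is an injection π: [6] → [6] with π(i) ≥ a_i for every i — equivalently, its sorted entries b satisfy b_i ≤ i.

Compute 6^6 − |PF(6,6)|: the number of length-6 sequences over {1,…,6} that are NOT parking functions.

|PF(6,6)| = (7−6)·7^(6−1) = 1 · 16807 = 16807 (Pollak)
One tuple (5,4,6,3,6,5) → sorted (3,4,5,5,6,6): b_1=3>1, not a PF.
6^6 − 16807 = 46656 − 16807 = 29849

29849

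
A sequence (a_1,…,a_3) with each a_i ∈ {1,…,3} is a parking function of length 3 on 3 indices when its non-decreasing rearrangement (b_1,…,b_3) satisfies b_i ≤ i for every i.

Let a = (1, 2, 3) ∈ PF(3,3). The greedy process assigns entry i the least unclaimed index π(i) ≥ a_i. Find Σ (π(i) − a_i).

Σπ = 3·4/2 = 6 (π permutes [3]); Σa = 1+2+3 = 6; disp = 6−6 = 0.

0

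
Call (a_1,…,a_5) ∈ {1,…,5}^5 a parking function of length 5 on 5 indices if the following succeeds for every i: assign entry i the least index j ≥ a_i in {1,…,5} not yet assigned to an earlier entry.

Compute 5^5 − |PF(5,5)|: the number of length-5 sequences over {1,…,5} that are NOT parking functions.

#PF = (5−5+1)·(5+1)^(5−1) = 1·1296 = 1296 (Konheim–Weiss)
Check (5,5,1,5,5) → sorted (1,5,5,5,5): b_2=5>2, not a PF.
Total 3125; non-PF = 3125−1296 = 1829

1829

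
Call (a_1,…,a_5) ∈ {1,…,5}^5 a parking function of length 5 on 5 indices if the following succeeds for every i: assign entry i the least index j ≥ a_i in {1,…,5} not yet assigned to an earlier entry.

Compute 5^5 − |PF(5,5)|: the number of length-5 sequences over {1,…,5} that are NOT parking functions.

1829

|PF| = (6−5)·6^(5−1) = 1 · 1296 = 1296 (Pollak)
E.g. (3,3,5,3,5) → sorted (3,3,3,5,5): b_1=3>1, not a PF.
Total 3125; non-PF = 3125−1296 = 1829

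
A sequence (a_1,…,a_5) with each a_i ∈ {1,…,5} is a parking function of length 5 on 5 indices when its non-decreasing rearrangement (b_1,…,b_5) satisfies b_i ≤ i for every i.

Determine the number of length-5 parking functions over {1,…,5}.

|PF(5,5)| = 1·6^4 = 1 · 1296 = 1296 (Pollak)
Check (4,2,3,5,1) → sorted (1,2,3,4,5): b_i ≤ i ∀i, a PF.

1296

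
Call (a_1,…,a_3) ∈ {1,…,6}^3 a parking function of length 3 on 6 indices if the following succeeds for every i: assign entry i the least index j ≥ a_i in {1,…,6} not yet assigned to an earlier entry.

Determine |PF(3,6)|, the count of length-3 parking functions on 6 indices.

196

#PF = (6−3+1)·(6+1)^(3−1) = 4·49 = 196 (Konheim–Weiss)
Check (3,6,1) → sorted (1,3,6): b_i ≤ 3+i ∀i, a PF.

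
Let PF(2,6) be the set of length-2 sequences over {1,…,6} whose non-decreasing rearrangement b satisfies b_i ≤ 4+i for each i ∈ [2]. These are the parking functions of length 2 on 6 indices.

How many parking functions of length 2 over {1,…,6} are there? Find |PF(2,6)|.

35

#PF = 5·7^1 = 5 · 7 = 35 (Pollak)
Check (6,4) → sorted (4,6): b_i ≤ 4+i ∀i, a PF.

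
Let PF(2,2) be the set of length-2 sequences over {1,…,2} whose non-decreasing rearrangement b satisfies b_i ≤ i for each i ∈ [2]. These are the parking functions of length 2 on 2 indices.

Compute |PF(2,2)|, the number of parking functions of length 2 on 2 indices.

3

#PF = (2−2+1)·(2+1)^(2−1) = 1·3 = 3
One tuple (1,1) → sorted (1,1): b_i ≤ i ∀i, a PF.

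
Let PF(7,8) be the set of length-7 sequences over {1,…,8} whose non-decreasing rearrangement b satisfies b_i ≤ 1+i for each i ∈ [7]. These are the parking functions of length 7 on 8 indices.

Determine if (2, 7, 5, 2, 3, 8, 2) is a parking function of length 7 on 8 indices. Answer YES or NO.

Rearranged: b = (2, 2, 2, 3, 5, 7, 8).
  b_1=2 ≤ 2
  b_2=2 ≤ 3
  b_3=2 ≤ 4
  b_4=3 ≤ 5
  b_5=5 ≤ 6
  b_6=7 ≤ 7
  b_7=8 ≤ 8
All bounds hold ⇒ YES

YES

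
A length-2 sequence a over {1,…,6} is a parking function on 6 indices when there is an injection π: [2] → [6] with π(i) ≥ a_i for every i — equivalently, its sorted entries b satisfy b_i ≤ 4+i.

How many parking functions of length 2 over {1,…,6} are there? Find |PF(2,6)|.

|PF(2,6)| = (6−2+1)·(6+1)^(2−1) = 5 · 7 = 35 (Konheim–Weiss)
One tuple (2,3) → sorted (2,3): b_i ≤ 4+i ∀i, a PF.

35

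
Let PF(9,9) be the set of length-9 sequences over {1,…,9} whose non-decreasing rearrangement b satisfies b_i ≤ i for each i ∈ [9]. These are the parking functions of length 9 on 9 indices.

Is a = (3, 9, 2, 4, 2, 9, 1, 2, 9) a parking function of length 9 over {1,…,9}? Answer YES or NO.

NO

Rearranged: b = (1, 2, 2, 2, 3, 4, 9, 9, 9).
  b_1=1 ≤ 1
  b_2=2 ≤ 2
  b_3=2 ≤ 3
  b_4=2 ≤ 4
  b_5=3 ≤ 5
  b_6=4 ≤ 6
  b_7=9 > 7
  fails at i=7 ⇒ NO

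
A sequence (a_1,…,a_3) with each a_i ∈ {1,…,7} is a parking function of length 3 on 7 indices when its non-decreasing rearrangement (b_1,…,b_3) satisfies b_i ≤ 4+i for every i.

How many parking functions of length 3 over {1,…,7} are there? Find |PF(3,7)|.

|PF(3,7)| = (7+1−3)·(7+1)^{3−1} = 5×64 = 320 (Pollak)
Example (2,5,5) → sorted (2,5,5): b_i ≤ 4+i ∀i, a PF.

320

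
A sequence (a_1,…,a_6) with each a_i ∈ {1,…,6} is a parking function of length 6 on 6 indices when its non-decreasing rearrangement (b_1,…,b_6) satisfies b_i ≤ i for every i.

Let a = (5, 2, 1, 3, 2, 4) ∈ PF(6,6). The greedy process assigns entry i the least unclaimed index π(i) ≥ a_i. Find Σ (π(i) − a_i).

Σπ(i) = 1+…+6 = 21; Σa = 5+2+1+3+2+4 = 17; disp = 21−17 = 4.

4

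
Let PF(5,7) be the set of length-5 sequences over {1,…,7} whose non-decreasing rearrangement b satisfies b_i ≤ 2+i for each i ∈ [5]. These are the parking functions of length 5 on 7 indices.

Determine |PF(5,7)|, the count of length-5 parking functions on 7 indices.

12288

#PF = (8−5)·8^(5−1) = 3 · 4096 = 12288
E.g. (5,4,1,4,4) → sorted (1,4,4,4,5): b_i ≤ 2+i ∀i, a PF.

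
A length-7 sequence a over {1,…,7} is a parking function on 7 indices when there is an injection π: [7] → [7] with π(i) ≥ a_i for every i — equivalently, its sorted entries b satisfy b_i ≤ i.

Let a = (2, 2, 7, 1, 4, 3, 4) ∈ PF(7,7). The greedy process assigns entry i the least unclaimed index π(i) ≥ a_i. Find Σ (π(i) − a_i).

5

Σπ(i) = 1+…+7 = 28; Σa = 2+2+7+1+4+3+4 = 23; disp = 28−23 = 5.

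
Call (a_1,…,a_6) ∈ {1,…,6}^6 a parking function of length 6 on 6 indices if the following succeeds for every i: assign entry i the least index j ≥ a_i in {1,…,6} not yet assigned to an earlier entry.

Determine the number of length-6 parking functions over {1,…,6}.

16807

#PF = (7−6)·7^(6−1) = 1 · 16807 = 16807
One tuple (6,3,1,5,1,1) → sorted (1,1,1,3,5,6): b_i ≤ i ∀i, a PF.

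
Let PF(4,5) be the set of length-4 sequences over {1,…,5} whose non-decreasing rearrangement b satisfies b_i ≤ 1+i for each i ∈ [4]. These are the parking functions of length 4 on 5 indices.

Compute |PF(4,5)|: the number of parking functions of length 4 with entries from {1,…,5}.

432

Count = 2·6^3 = 2×216 = 432 (Konheim–Weiss)
Check (1,5,3,4) → sorted (1,3,4,5): b_i ≤ 1+i ∀i, a PF.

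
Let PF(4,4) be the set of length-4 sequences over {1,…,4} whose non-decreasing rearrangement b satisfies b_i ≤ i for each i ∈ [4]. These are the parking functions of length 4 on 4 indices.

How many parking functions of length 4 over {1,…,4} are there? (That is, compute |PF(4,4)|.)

#PF = (4+1−4)·(4+1)^{4−1} = 1×125 = 125 (Konheim–Weiss)
Example (2,1,4,2) → sorted (1,2,2,4): b_i ≤ i ∀i, a PF.

125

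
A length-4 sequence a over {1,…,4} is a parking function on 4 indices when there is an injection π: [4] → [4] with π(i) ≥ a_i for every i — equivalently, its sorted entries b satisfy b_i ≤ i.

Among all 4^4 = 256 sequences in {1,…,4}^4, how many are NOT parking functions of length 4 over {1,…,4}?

131

Count = (5−4)·5^(4−1) = 1 · 125 = 125 (Pollak)
E.g. (3,4,4,4) → sorted (3,4,4,4): b_1=3>1, not a PF.
So 256 − 125 = 131 fail.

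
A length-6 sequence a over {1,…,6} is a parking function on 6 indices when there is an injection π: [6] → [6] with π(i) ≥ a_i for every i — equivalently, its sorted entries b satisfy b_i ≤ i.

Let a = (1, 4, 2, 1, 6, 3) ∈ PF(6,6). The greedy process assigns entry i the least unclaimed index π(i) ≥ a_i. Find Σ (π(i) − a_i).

4

Σπ(i) = 1+…+6 = 21; Σa = 1+4+2+1+6+3 = 17; disp = 21−17 = 4.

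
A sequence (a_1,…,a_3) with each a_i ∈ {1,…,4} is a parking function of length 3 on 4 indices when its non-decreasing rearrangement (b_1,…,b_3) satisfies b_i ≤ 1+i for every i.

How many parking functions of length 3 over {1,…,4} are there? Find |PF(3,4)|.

50

|PF(3,4)| = 2·5^2 = 2·25 = 50
One tuple (2,2,4) → sorted (2,2,4): b_i ≤ 1+i ∀i, a PF.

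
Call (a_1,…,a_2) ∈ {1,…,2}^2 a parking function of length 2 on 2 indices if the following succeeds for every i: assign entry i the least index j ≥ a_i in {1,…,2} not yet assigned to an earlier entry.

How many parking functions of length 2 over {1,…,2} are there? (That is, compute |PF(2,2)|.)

3

#PF = 1·3^1 = 1·3 = 3
Example (1,2) → sorted (1,2): b_i ≤ i ∀i, a PF.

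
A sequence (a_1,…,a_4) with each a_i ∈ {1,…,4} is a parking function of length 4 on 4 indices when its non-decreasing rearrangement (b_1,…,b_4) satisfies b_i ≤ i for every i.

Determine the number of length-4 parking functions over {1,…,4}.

#PF = (4−4+1)·(4+1)^(4−1) = 1 · 125 = 125 [KW]
Check (3,2,4,1) → sorted (1,2,3,4): b_i ≤ i ∀i, a PF.

125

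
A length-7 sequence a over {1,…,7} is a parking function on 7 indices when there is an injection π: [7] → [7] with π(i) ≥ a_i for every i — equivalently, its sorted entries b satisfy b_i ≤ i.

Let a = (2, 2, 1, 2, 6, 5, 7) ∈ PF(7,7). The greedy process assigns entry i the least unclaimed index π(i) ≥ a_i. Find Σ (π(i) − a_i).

Σπ(i) = 1+…+7 = 28; Σa = 2+2+1+2+6+5+7 = 25; disp = 28−25 = 3.

3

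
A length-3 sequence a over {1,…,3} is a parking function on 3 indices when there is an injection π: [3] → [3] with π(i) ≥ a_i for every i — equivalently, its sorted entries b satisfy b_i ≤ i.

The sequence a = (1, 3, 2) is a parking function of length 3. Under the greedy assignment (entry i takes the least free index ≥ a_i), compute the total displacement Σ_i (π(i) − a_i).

Σπ = 3·4/2 = 6 (π permutes [3]); Σa = 1+3+2 = 6; disp = 6−6 = 0.

0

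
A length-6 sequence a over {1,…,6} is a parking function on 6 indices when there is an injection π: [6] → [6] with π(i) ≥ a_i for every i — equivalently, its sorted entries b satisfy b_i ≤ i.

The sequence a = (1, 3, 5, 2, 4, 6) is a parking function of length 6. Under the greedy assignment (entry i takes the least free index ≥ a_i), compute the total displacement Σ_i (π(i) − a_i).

Σπ = 21 ({1..6} each once); Σa = 1+3+5+2+4+6 = 21; disp = 21−21 = 0.

0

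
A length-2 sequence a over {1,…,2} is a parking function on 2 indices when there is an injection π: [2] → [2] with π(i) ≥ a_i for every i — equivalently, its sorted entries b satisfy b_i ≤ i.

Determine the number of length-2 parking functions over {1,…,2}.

3

|PF(2,2)| = 1·3^1 = 1×3 = 3 (Konheim–Weiss)
E.g. (1,1) → sorted (1,1): b_i ≤ i ∀i, a PF.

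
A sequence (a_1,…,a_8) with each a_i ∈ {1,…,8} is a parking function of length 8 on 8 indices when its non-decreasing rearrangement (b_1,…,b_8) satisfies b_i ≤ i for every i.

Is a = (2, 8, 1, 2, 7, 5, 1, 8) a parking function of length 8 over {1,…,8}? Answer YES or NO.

NO

Sorted: b = (1, 1, 2, 2, 5, 7, 8, 8).
  b_1=1 ≤ 1
  b_2=1 ≤ 2
  b_3=2 ≤ 3
  b_4=2 ≤ 4
  b_5=5 ≤ 5
  b_6=7 > 6
  fails at i=6 ⇒ NO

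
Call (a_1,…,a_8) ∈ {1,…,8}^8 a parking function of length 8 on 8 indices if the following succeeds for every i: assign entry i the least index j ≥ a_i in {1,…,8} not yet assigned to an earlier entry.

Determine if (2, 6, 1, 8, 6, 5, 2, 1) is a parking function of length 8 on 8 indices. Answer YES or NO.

YES

Rearranged: b = (1, 1, 2, 2, 5, 6, 6, 8).
  b_1=1 ≤ 1
  b_2=1 ≤ 2
  b_3=2 ≤ 3
  b_4=2 ≤ 4
  b_5=5 ≤ 5
  b_6=6 ≤ 6
  b_7=6 ≤ 7
  b_8=8 ≤ 8
All bounds hold ⇒ YES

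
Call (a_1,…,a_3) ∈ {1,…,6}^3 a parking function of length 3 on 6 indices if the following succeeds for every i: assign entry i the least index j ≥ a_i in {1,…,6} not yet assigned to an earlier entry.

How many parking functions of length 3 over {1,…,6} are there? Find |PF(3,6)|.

196

|PF| = 4·7^2 = 4×49 = 196
One tuple (1,5,4) → sorted (1,4,5): b_i ≤ 3+i ∀i, a PF.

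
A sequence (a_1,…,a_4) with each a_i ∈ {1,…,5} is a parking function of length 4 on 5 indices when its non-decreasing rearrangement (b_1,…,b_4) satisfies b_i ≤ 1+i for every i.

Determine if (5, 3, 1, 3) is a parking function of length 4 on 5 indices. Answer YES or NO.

YES

Sorted: b = (1, 3, 3, 5).
  b_1=1 ≤ 2
  b_2=3 ≤ 3
  b_3=3 ≤ 4
  b_4=5 ≤ 5
All bounds hold ⇒ YES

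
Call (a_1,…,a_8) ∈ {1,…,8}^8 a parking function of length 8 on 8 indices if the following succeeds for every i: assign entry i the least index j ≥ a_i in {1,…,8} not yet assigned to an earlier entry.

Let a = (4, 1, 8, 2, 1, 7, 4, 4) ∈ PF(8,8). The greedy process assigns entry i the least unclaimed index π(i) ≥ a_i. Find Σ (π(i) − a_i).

Σπ(i) = 1+…+8 = 36; Σa = 4+1+8+2+1+7+4+4 = 31; disp = 36−31 = 5.

5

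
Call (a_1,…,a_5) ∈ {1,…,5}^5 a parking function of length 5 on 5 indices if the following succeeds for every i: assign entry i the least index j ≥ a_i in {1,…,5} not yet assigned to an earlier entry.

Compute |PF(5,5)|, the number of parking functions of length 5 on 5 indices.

1296

|PF| = 1·6^4 = 1×1296 = 1296 [KW]
E.g. (1,2,3,2,5) → sorted (1,2,2,3,5): b_i ≤ i ∀i, a PF.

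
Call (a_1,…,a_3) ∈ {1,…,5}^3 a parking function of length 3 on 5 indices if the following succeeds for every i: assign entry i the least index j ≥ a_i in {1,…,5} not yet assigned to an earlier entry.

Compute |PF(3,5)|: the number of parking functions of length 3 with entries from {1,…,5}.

108

#PF = (5+1−3)·(5+1)^{3−1} = 3 · 36 = 108 (Konheim–Weiss)
One tuple (1,4,4) → sorted (1,4,4): b_i ≤ 2+i ∀i, a PF.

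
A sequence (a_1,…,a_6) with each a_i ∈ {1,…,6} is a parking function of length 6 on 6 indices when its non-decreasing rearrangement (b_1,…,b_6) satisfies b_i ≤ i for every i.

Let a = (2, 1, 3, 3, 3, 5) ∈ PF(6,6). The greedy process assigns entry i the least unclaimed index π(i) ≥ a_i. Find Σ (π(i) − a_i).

4

Σπ(i) = 1+…+6 = 21; Σa = 2+1+3+3+3+5 = 17; disp = 21−17 = 4.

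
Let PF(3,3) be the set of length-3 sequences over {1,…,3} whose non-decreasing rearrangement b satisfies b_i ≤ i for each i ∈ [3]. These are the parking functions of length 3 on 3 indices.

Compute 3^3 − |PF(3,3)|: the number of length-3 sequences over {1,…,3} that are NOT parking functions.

11

|PF| = 1·4^2 = 1·16 = 16 (Pollak)
E.g. (2,3,3) → sorted (2,3,3): b_1=2>1, not a PF.
So 27 − 16 = 11 fail.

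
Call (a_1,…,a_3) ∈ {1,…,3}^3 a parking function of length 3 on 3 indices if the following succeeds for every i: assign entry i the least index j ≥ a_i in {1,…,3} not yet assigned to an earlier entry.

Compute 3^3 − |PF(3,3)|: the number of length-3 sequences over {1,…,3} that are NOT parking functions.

11

|PF(3,3)| = (3−3+1)·(3+1)^(3−1) = 1·16 = 16 (Pollak)
One tuple (2,2,3) → sorted (2,2,3): b_1=2>1, not a PF.
So 27 − 16 = 11 fail.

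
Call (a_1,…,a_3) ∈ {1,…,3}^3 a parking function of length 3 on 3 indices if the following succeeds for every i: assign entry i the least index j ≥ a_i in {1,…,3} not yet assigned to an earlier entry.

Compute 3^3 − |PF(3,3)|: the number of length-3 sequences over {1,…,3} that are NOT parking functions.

11

|PF| = (3+1−3)·(3+1)^{3−1} = 1×16 = 16 (Konheim–Weiss)
E.g. (3,2,3) → sorted (2,3,3): b_1=2>1, not a PF.
Total 27; non-PF = 27−16 = 11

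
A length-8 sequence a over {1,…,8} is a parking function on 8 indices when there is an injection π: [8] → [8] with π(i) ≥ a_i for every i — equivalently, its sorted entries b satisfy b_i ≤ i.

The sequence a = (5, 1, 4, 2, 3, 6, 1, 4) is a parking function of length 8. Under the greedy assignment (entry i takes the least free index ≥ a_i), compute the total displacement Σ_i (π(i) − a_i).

10

Σπ = 8·9/2 = 36 (π permutes [8]); Σa = 5+1+4+2+3+6+1+4 = 26; disp = 36−26 = 10.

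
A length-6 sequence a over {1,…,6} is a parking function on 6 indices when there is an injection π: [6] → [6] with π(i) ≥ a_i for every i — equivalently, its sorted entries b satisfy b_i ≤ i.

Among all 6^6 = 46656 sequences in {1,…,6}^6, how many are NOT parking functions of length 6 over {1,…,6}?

Count = (6−6+1)·(6+1)^(6−1) = 1 · 16807 = 16807 [KW]
One tuple (4,6,3,6,4,5) → sorted (3,4,4,5,6,6): b_1=3>1, not a PF.
6^6 − 16807 = 46656 − 16807 = 29849

29849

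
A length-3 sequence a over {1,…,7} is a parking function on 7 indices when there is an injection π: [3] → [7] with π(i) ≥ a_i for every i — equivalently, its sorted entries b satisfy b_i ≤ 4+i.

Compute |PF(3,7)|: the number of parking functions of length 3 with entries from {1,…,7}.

320

|PF| = (8−3)·8^(3−1) = 5 · 64 = 320 (Pollak)
Example (6,6,5) → sorted (5,6,6): b_i ≤ 4+i ∀i, a PF.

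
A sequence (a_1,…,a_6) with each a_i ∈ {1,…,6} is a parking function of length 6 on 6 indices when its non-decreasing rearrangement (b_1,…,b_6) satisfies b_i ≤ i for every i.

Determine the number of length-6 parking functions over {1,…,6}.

16807

|PF| = (7−6)·7^(6−1) = 1×16807 = 16807 (Pollak)
One tuple (6,5,3,1,1,4) → sorted (1,1,3,4,5,6): b_i ≤ i ∀i, a PF.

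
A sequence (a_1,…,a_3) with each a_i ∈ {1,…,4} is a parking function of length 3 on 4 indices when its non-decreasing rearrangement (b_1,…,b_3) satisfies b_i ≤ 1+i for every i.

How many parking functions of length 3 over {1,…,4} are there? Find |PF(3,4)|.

50

|PF| = (4−3+1)·(4+1)^(3−1) = 2 · 25 = 50 (Pollak)
Example (1,3,3) → sorted (1,3,3): b_i ≤ 1+i ∀i, a PF.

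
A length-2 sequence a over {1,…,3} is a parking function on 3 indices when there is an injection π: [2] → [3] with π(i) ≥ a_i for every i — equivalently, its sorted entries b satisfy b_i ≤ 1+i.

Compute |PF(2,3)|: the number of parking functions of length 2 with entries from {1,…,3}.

Count = (3+1−2)·(3+1)^{2−1} = 2×4 = 8 (Konheim–Weiss)
E.g. (3,1) → sorted (1,3): b_i ≤ 1+i ∀i, a PF.

8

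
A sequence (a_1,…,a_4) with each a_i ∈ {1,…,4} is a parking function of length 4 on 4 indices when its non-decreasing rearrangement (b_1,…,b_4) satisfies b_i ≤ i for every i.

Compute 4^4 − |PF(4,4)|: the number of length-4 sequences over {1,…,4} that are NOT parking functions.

131

Count = (4−4+1)·(4+1)^(4−1) = 1×125 = 125
Example (3,3,4,4) → sorted (3,3,4,4): b_1=3>1, not a PF.
Total 256; non-PF = 256−125 = 131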